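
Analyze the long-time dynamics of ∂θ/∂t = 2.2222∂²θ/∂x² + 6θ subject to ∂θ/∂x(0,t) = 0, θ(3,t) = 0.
Long-time behavior: θ grows unboundedly. Reaction dominates diffusion (r=6 > κπ²/(4L²)≈0.61); solution grows exponentially.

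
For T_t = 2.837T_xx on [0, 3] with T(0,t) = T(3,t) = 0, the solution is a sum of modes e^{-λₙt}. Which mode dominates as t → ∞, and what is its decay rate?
Eigenvalues: λₙ = 2.837n²π²/3².
First three modes:
  n=1: λ₁ = 2.837π²/3² ≈ 3.111
  n=2: λ₂ = 11.348π²/3² ≈ 12.444 (4× faster decay)
  n=3: λ₃ = 25.533π²/3² ≈ 28 (9× faster decay)
As t → ∞, higher modes decay exponentially faster. The n=1 mode dominates: T ~ c₁ sin(πx/3) e^{-λ₁t}.
Decay rate: λ₁ = 2.837π²/3² ≈ 3.111.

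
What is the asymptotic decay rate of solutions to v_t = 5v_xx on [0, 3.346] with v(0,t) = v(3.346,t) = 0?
Eigenvalues: λₙ = 5n²π²/3.346².
First three modes:
  n=1: λ₁ = 5π²/3.346² ≈ 4.408
  n=2: λ₂ = 20π²/3.346² ≈ 17.631 (4× faster decay)
  n=3: λ₃ = 45π²/3.346² ≈ 39.67 (9× faster decay)
As t → ∞, higher modes decay exponentially faster. The n=1 mode dominates: v ~ c₁ sin(πx/3.346) e^{-λ₁t}.
Decay rate: λ₁ = 5π²/3.346² ≈ 4.408.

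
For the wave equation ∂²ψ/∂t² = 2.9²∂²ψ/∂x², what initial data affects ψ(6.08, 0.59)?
Domain of dependence: [4.369, 7.791]. Signals travel at speed 2.9, so data within |x - 6.08| ≤ 2.9·0.59 = 1.711 can reach the point.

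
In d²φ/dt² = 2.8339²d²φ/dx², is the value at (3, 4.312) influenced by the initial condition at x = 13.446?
Yes. The domain of dependence is [-9.2197768, 15.2197768], and 13.446 ∈ [-9.2197768, 15.2197768].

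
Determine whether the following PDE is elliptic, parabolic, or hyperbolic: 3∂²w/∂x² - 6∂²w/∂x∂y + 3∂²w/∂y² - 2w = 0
Coefficients: A = 3, B = -6, C = 3. B² - 4AC = 0, which is zero, so the equation is parabolic.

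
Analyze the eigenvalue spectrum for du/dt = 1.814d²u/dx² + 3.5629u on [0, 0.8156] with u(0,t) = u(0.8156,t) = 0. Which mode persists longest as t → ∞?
Eigenvalues: λₙ = 1.814n²π²/0.8156² - 3.5629.
First three modes:
  n=1: λ₁ = 1.814π²/0.8156² - 3.5629 ≈ 23.351
  n=2: λ₂ = 7.256π²/0.8156² - 3.5629 ≈ 104.094
  n=3: λ₃ = 16.326π²/0.8156² - 3.5629 ≈ 238.666
Since 1.814π²/0.8156² ≈ 26.914 > 3.5629, all λₙ > 0.
The n=1 mode decays slowest → dominates as t → ∞.
Asymptotic: u ~ c₁ sin(πx/0.8156) e^{-λ₁t} with decay rate λ₁ ≈ 23.351.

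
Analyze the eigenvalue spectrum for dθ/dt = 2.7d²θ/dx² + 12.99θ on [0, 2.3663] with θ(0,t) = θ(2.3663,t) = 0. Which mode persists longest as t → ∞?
Eigenvalues: λₙ = 2.7n²π²/2.3663² - 12.99.
First three modes:
  n=1: λ₁ = 2.7π²/2.3663² - 12.99 ≈ -8.231
  n=2: λ₂ = 10.8π²/2.3663² - 12.99 ≈ 6.046
  n=3: λ₃ = 24.3π²/2.3663² - 12.99 ≈ 29.842
Since 2.7π²/2.3663² ≈ 4.759 < 12.99, λ₁ < 0.
The n=1 mode grows fastest (−λₙ is largest for n=1) → dominates.
Asymptotic: θ ~ c₁ sin(πx/2.3663) e^{8.231t} (exponential growth at rate −λ₁ ≈ 8.231).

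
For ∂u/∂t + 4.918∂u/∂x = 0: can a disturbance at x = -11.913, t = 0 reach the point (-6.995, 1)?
Yes. The characteristic through (-6.995, 1) passes through x = -11.913.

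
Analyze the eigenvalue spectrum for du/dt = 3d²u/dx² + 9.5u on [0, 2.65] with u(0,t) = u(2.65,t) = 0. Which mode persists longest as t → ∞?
Eigenvalues: λₙ = 3n²π²/2.65² - 9.5.
First three modes:
  n=1: λ₁ = 3π²/2.65² - 9.5 ≈ -5.284
  n=2: λ₂ = 12π²/2.65² - 9.5 ≈ 7.365
  n=3: λ₃ = 27π²/2.65² - 9.5 ≈ 28.447
Since 3π²/2.65² ≈ 4.216 < 9.5, λ₁ < 0.
The n=1 mode grows fastest (−λₙ is largest for n=1) → dominates.
Asymptotic: u ~ c₁ sin(πx/2.65) e^{5.284t} (exponential growth at rate −λ₁ ≈ 5.284).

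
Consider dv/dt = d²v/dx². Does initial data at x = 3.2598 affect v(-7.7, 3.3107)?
Yes, for any finite x. The heat equation has infinite propagation speed, so all initial data affects all points at any t > 0.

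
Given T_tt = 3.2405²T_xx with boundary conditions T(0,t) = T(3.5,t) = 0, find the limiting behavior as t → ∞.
T oscillates (no decay). Energy is conserved; the solution oscillates indefinitely as standing waves.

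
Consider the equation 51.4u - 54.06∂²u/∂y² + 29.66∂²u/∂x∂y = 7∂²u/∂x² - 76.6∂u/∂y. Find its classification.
Rewriting in standard form: -7∂²u/∂x² + 29.66∂²u/∂x∂y - 54.06∂²u/∂y² + 76.6∂u/∂y + 51.4u = 0. Elliptic. (A = -7, B = 29.66, C = -54.06 gives B² - 4AC = -633.9644.)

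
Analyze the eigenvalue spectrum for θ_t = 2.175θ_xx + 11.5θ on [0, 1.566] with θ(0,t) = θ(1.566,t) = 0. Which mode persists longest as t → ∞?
Eigenvalues: λₙ = 2.175n²π²/1.566² - 11.5.
First three modes:
  n=1: λ₁ = 2.175π²/1.566² - 11.5 ≈ -2.747
  n=2: λ₂ = 8.7π²/1.566² - 11.5 ≈ 23.513
  n=3: λ₃ = 19.575π²/1.566² - 11.5 ≈ 67.28
Since 2.175π²/1.566² ≈ 8.753 < 11.5, λ₁ < 0.
The n=1 mode grows fastest (−λₙ is largest for n=1) → dominates.
Asymptotic: θ ~ c₁ sin(πx/1.566) e^{2.747t} (exponential growth at rate −λ₁ ≈ 2.747).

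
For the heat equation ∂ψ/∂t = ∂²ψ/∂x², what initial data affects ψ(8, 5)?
The entire real line. The heat equation has infinite propagation speed: any initial disturbance instantly affects all points (though exponentially small far away).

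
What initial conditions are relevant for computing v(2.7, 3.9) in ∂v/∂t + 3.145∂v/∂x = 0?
A single point: x = -9.5655. The characteristic through (2.7, 3.9) is x - 3.145t = const, so x = 2.7 - 3.145·3.9 = -9.5655.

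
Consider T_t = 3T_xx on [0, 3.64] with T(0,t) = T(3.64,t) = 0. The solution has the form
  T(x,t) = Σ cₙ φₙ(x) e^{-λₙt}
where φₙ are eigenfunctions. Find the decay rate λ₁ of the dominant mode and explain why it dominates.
Eigenvalues: λₙ = 3n²π²/3.64².
First three modes:
  n=1: λ₁ = 3π²/3.64² ≈ 2.235
  n=2: λ₂ = 12π²/3.64² ≈ 8.939 (4× faster decay)
  n=3: λ₃ = 27π²/3.64² ≈ 20.112 (9× faster decay)
As t → ∞, higher modes decay exponentially faster. The n=1 mode dominates: T ~ c₁ sin(πx/3.64) e^{-λ₁t}.
Decay rate: λ₁ = 3π²/3.64² ≈ 2.235.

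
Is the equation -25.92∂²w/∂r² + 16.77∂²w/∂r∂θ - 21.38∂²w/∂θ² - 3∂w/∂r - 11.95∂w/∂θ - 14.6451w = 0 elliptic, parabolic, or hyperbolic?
Computing B² - 4AC with A = -25.92, B = 16.77, C = -21.38: discriminant = -1935.4455 (negative). Answer: elliptic.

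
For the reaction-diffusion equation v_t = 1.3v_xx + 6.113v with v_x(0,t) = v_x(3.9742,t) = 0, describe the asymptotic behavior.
v grows unboundedly. With Neumann BCs the constant mode has diffusion eigenvalue 0, so any r > 0 makes it grow like e^(6.113t); solution grows exponentially.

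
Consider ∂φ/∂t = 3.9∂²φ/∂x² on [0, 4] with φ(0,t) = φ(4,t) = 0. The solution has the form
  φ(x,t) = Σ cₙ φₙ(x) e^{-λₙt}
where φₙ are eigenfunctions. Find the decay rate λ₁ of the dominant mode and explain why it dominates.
Eigenvalues: λₙ = 3.9n²π²/4².
First three modes:
  n=1: λ₁ = 3.9π²/4² ≈ 2.406
  n=2: λ₂ = 15.6π²/4² ≈ 9.623 (4× faster decay)
  n=3: λ₃ = 35.1π²/4² ≈ 21.651 (9× faster decay)
As t → ∞, higher modes decay exponentially faster. The n=1 mode dominates: φ ~ c₁ sin(πx/4) e^{-λ₁t}.
Decay rate: λ₁ = 3.9π²/4² ≈ 2.406.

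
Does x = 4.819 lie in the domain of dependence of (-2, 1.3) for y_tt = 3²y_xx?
No. The domain of dependence is [-5.9, 1.9], and 4.819 is outside this interval.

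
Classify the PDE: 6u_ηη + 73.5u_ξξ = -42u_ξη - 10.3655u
Rewriting in standard form: 73.5u_ξξ + 42u_ξη + 6u_ηη + 10.3655u = 0. A = 73.5, B = 42, C = 6. Discriminant B² - 4AC = 0. Since 0 = 0, parabolic.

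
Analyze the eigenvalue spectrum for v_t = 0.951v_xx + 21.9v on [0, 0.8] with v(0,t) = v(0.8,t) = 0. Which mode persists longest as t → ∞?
Eigenvalues: λₙ = 0.951n²π²/0.8² - 21.9.
First three modes:
  n=1: λ₁ = 0.951π²/0.8² - 21.9 ≈ -7.234
  n=2: λ₂ = 3.804π²/0.8² - 21.9 ≈ 36.762
  n=3: λ₃ = 8.559π²/0.8² - 21.9 ≈ 110.091
Since 0.951π²/0.8² ≈ 14.666 < 21.9, λ₁ < 0.
The n=1 mode grows fastest (−λₙ is largest for n=1) → dominates.
Asymptotic: v ~ c₁ sin(πx/0.8) e^{7.234t} (exponential growth at rate −λ₁ ≈ 7.234).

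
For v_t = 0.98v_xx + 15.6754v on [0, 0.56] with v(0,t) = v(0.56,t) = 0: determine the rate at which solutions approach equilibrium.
Eigenvalues: λₙ = 0.98n²π²/0.56² - 15.6754.
First three modes:
  n=1: λ₁ = 0.98π²/0.56² - 15.6754 ≈ 15.167
  n=2: λ₂ = 3.92π²/0.56² - 15.6754 ≈ 107.695
  n=3: λ₃ = 8.82π²/0.56² - 15.6754 ≈ 261.907
Since 0.98π²/0.56² ≈ 30.843 > 15.6754, all λₙ > 0.
The n=1 mode decays slowest → dominates as t → ∞.
Asymptotic: v ~ c₁ sin(πx/0.56) e^{-λ₁t} with decay rate λ₁ ≈ 15.167.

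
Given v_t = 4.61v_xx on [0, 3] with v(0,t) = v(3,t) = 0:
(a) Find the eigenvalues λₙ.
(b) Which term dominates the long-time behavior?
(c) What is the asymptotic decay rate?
Eigenvalues: λₙ = 4.61n²π²/3².
First three modes:
  n=1: λ₁ = 4.61π²/3² ≈ 5.055
  n=2: λ₂ = 18.44π²/3² ≈ 20.222 (4× faster decay)
  n=3: λ₃ = 41.49π²/3² ≈ 45.499 (9× faster decay)
As t → ∞, higher modes decay exponentially faster. The n=1 mode dominates: v ~ c₁ sin(πx/3) e^{-λ₁t}.
Decay rate: λ₁ = 4.61π²/3² ≈ 5.055.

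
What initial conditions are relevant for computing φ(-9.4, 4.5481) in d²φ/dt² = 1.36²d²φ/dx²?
Domain of dependence: [-15.585416, -3.214584]. Signals travel at speed 1.36, so data within |x - -9.4| ≤ 1.36·4.5481 = 6.185416 can reach the point.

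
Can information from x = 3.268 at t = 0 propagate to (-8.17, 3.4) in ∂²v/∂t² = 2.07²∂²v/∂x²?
No. The domain of dependence is [-15.208, -1.132], and 3.268 is outside this interval.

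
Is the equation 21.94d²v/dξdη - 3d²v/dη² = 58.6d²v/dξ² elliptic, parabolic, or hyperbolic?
Rewriting in standard form: -58.6d²v/dξ² + 21.94d²v/dξdη - 3d²v/dη² = 0. Computing B² - 4AC with A = -58.6, B = 21.94, C = -3: discriminant = -221.8364 (negative). Answer: elliptic.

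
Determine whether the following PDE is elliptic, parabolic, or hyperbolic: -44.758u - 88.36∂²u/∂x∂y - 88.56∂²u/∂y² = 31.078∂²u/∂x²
Rewriting in standard form: -31.078∂²u/∂x² - 88.36∂²u/∂x∂y - 88.56∂²u/∂y² - 44.758u = 0. Coefficients: A = -31.078, B = -88.36, C = -88.56. B² - 4AC = -3201.58112, which is negative, so the equation is elliptic.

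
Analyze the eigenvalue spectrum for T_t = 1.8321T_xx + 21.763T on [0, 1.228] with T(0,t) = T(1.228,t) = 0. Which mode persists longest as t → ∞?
Eigenvalues: λₙ = 1.8321n²π²/1.228² - 21.763.
First three modes:
  n=1: λ₁ = 1.8321π²/1.228² - 21.763 ≈ -9.772
  n=2: λ₂ = 7.3284π²/1.228² - 21.763 ≈ 26.201
  n=3: λ₃ = 16.4889π²/1.228² - 21.763 ≈ 86.155
Since 1.8321π²/1.228² ≈ 11.991 < 21.763, λ₁ < 0.
The n=1 mode grows fastest (−λₙ is largest for n=1) → dominates.
Asymptotic: T ~ c₁ sin(πx/1.228) e^{9.772t} (exponential growth at rate −λ₁ ≈ 9.772).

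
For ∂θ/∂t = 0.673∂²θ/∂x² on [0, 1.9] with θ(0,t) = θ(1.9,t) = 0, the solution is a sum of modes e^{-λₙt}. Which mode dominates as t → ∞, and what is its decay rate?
Eigenvalues: λₙ = 0.673n²π²/1.9².
First three modes:
  n=1: λ₁ = 0.673π²/1.9² ≈ 1.84
  n=2: λ₂ = 2.692π²/1.9² ≈ 7.36 (4× faster decay)
  n=3: λ₃ = 6.057π²/1.9² ≈ 16.56 (9× faster decay)
As t → ∞, higher modes decay exponentially faster. The n=1 mode dominates: θ ~ c₁ sin(πx/1.9) e^{-λ₁t}.
Decay rate: λ₁ = 0.673π²/1.9² ≈ 1.84.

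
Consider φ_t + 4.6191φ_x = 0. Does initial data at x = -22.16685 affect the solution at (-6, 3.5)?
Yes. The characteristic through (-6, 3.5) passes through x = -22.16685.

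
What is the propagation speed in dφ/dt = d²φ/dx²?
Infinite. The heat equation is parabolic, not hyperbolic, so disturbances propagate instantly.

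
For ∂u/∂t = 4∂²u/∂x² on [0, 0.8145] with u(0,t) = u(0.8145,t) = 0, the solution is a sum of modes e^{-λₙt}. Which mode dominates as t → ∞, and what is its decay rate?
Eigenvalues: λₙ = 4n²π²/0.8145².
First three modes:
  n=1: λ₁ = 4π²/0.8145² ≈ 59.508
  n=2: λ₂ = 16π²/0.8145² ≈ 238.033 (4× faster decay)
  n=3: λ₃ = 36π²/0.8145² ≈ 535.575 (9× faster decay)
As t → ∞, higher modes decay exponentially faster. The n=1 mode dominates: u ~ c₁ sin(πx/0.8145) e^{-λ₁t}.
Decay rate: λ₁ = 4π²/0.8145² ≈ 59.508.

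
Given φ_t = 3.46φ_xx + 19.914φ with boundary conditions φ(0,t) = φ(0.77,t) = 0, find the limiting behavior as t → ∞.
φ → 0. Diffusion dominates reaction (r=19.914 < κπ²/L²≈57.6); solution decays.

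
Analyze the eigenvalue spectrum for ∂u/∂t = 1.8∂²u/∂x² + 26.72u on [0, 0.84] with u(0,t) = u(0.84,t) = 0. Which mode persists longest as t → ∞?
Eigenvalues: λₙ = 1.8n²π²/0.84² - 26.72.
First three modes:
  n=1: λ₁ = 1.8π²/0.84² - 26.72 ≈ -1.542
  n=2: λ₂ = 7.2π²/0.84² - 26.72 ≈ 73.99
  n=3: λ₃ = 16.2π²/0.84² - 26.72 ≈ 199.878
Since 1.8π²/0.84² ≈ 25.178 < 26.72, λ₁ < 0.
The n=1 mode grows fastest (−λₙ is largest for n=1) → dominates.
Asymptotic: u ~ c₁ sin(πx/0.84) e^{1.542t} (exponential growth at rate −λ₁ ≈ 1.542).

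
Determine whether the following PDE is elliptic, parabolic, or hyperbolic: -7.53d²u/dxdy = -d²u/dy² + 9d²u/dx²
Rewriting in standard form: -9d²u/dx² - 7.53d²u/dxdy + d²u/dy² = 0. Coefficients: A = -9, B = -7.53, C = 1. B² - 4AC = 92.7009, which is positive, so the equation is hyperbolic.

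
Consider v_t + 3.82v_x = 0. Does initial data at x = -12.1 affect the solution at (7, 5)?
Yes. The characteristic through (7, 5) passes through x = -12.1.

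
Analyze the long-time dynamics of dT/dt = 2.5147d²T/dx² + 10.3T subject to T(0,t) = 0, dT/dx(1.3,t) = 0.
Long-time behavior: T grows unboundedly. Reaction dominates diffusion (r=10.3 > κπ²/(4L²)≈3.67); solution grows exponentially.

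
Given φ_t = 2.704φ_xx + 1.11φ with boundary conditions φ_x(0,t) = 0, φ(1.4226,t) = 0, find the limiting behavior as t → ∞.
φ → 0. Diffusion dominates reaction (r=1.11 < κπ²/(4L²)≈3.3); solution decays.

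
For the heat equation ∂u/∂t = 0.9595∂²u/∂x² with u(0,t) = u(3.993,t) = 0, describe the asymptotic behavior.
u → 0. Heat diffuses out through both boundaries.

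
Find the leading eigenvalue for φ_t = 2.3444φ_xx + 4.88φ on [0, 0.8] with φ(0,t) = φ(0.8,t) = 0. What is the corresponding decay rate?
Eigenvalues: λₙ = 2.3444n²π²/0.8² - 4.88.
First three modes:
  n=1: λ₁ = 2.3444π²/0.8² - 4.88 ≈ 31.274
  n=2: λ₂ = 9.3776π²/0.8² - 4.88 ≈ 139.734
  n=3: λ₃ = 21.0996π²/0.8² - 4.88 ≈ 320.502
Since 2.3444π²/0.8² ≈ 36.154 > 4.88, all λₙ > 0.
The n=1 mode decays slowest → dominates as t → ∞.
Asymptotic: φ ~ c₁ sin(πx/0.8) e^{-λ₁t} with decay rate λ₁ ≈ 31.274.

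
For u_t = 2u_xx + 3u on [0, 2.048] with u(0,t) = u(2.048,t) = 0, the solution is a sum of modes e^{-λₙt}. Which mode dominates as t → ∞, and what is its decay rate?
Eigenvalues: λₙ = 2n²π²/2.048² - 3.
First three modes:
  n=1: λ₁ = 2π²/2.048² - 3 ≈ 1.706
  n=2: λ₂ = 8π²/2.048² - 3 ≈ 15.825
  n=3: λ₃ = 18π²/2.048² - 3 ≈ 39.356
Since 2π²/2.048² ≈ 4.706 > 3, all λₙ > 0.
The n=1 mode decays slowest → dominates as t → ∞.
Asymptotic: u ~ c₁ sin(πx/2.048) e^{-λ₁t} with decay rate λ₁ ≈ 1.706.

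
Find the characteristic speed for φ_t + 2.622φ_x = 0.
Speed = 2.622. Information travels along x - 2.622t = const (rightward).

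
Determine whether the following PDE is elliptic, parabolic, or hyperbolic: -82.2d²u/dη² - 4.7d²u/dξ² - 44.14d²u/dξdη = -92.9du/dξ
Rewriting in standard form: -4.7d²u/dξ² - 44.14d²u/dξdη - 82.2d²u/dη² + 92.9du/dξ = 0. Coefficients: A = -4.7, B = -44.14, C = -82.2. B² - 4AC = 402.9796, which is positive, so the equation is hyperbolic.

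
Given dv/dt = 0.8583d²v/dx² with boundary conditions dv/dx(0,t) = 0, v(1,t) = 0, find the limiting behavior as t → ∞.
v → 0. Heat escapes through the Dirichlet boundary.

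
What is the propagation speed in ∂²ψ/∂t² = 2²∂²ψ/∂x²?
Speed = 2. Information travels along characteristics x = x₀ ± 2t.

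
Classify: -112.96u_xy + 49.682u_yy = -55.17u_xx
Rewriting in standard form: 55.17u_xx - 112.96u_xy + 49.682u_yy = 0. Hyperbolic (discriminant = 1796.13784).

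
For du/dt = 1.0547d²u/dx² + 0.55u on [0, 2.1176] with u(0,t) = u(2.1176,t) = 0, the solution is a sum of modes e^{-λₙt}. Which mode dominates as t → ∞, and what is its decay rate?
Eigenvalues: λₙ = 1.0547n²π²/2.1176² - 0.55.
First three modes:
  n=1: λ₁ = 1.0547π²/2.1176² - 0.55 ≈ 1.771
  n=2: λ₂ = 4.2188π²/2.1176² - 0.55 ≈ 8.735
  n=3: λ₃ = 9.4923π²/2.1176² - 0.55 ≈ 20.342
Since 1.0547π²/2.1176² ≈ 2.321 > 0.55, all λₙ > 0.
The n=1 mode decays slowest → dominates as t → ∞.
Asymptotic: u ~ c₁ sin(πx/2.1176) e^{-λ₁t} with decay rate λ₁ ≈ 1.771.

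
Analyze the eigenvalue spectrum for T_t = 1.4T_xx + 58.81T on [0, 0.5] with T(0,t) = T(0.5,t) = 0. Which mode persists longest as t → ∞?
Eigenvalues: λₙ = 1.4n²π²/0.5² - 58.81.
First three modes:
  n=1: λ₁ = 1.4π²/0.5² - 58.81 ≈ -3.54
  n=2: λ₂ = 5.6π²/0.5² - 58.81 ≈ 162.269
  n=3: λ₃ = 12.6π²/0.5² - 58.81 ≈ 438.618
Since 1.4π²/0.5² ≈ 55.27 < 58.81, λ₁ < 0.
The n=1 mode grows fastest (−λₙ is largest for n=1) → dominates.
Asymptotic: T ~ c₁ sin(πx/0.5) e^{3.54t} (exponential growth at rate −λ₁ ≈ 3.54).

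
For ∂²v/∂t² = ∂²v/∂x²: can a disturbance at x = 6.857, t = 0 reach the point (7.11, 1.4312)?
Yes. The domain of dependence is [5.6788, 8.5412], and 6.857 ∈ [5.6788, 8.5412].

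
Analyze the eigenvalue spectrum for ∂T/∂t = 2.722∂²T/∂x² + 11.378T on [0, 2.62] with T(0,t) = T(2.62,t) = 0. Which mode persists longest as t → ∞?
Eigenvalues: λₙ = 2.722n²π²/2.62² - 11.378.
First three modes:
  n=1: λ₁ = 2.722π²/2.62² - 11.378 ≈ -7.464
  n=2: λ₂ = 10.888π²/2.62² - 11.378 ≈ 4.277
  n=3: λ₃ = 24.498π²/2.62² - 11.378 ≈ 23.845
Since 2.722π²/2.62² ≈ 3.914 < 11.378, λ₁ < 0.
The n=1 mode grows fastest (−λₙ is largest for n=1) → dominates.
Asymptotic: T ~ c₁ sin(πx/2.62) e^{7.464t} (exponential growth at rate −λ₁ ≈ 7.464).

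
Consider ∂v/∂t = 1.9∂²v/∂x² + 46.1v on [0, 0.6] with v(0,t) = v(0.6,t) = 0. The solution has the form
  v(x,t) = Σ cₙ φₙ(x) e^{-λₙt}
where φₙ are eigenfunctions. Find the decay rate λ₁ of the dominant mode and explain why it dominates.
Eigenvalues: λₙ = 1.9n²π²/0.6² - 46.1.
First three modes:
  n=1: λ₁ = 1.9π²/0.6² - 46.1 ≈ 5.99
  n=2: λ₂ = 7.6π²/0.6² - 46.1 ≈ 162.258
  n=3: λ₃ = 17.1π²/0.6² - 46.1 ≈ 422.706
Since 1.9π²/0.6² ≈ 52.09 > 46.1, all λₙ > 0.
The n=1 mode decays slowest → dominates as t → ∞.
Asymptotic: v ~ c₁ sin(πx/0.6) e^{-λ₁t} with decay rate λ₁ ≈ 5.99.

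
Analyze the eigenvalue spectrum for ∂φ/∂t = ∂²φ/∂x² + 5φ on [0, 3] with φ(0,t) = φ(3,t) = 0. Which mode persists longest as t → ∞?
Eigenvalues: λₙ = n²π²/3² - 5.
First three modes:
  n=1: λ₁ = π²/3² - 5 ≈ -3.903
  n=2: λ₂ = 4π²/3² - 5 ≈ -0.614
  n=3: λ₃ = 9π²/3² - 5 ≈ 4.87
Since π²/3² ≈ 1.097 < 5, λ₁ < 0.
The n=1 mode grows fastest (−λₙ is largest for n=1) → dominates.
Asymptotic: φ ~ c₁ sin(πx/3) e^{3.903t} (exponential growth at rate −λ₁ ≈ 3.903).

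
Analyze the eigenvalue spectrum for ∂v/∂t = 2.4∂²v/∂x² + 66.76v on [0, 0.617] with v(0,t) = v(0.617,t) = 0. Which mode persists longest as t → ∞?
Eigenvalues: λₙ = 2.4n²π²/0.617² - 66.76.
First three modes:
  n=1: λ₁ = 2.4π²/0.617² - 66.76 ≈ -4.538
  n=2: λ₂ = 9.6π²/0.617² - 66.76 ≈ 182.126
  n=3: λ₃ = 21.6π²/0.617² - 66.76 ≈ 493.234
Since 2.4π²/0.617² ≈ 62.222 < 66.76, λ₁ < 0.
The n=1 mode grows fastest (−λₙ is largest for n=1) → dominates.
Asymptotic: v ~ c₁ sin(πx/0.617) e^{4.538t} (exponential growth at rate −λ₁ ≈ 4.538).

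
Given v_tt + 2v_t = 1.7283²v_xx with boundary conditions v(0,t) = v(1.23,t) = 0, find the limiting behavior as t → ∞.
v → 0. Damping (γ=2) dissipates energy; oscillations decay exponentially.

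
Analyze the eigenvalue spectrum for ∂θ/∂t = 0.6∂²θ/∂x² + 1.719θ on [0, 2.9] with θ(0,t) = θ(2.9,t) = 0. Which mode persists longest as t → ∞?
Eigenvalues: λₙ = 0.6n²π²/2.9² - 1.719.
First three modes:
  n=1: λ₁ = 0.6π²/2.9² - 1.719 ≈ -1.015
  n=2: λ₂ = 2.4π²/2.9² - 1.719 ≈ 1.098
  n=3: λ₃ = 5.4π²/2.9² - 1.719 ≈ 4.618
Since 0.6π²/2.9² ≈ 0.704 < 1.719, λ₁ < 0.
The n=1 mode grows fastest (−λₙ is largest for n=1) → dominates.
Asymptotic: θ ~ c₁ sin(πx/2.9) e^{1.015t} (exponential growth at rate −λ₁ ≈ 1.015).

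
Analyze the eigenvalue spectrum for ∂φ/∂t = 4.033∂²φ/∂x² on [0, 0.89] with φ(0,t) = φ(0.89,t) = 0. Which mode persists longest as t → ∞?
Eigenvalues: λₙ = 4.033n²π²/0.89².
First three modes:
  n=1: λ₁ = 4.033π²/0.89² ≈ 50.251
  n=2: λ₂ = 16.132π²/0.89² ≈ 201.006 (4× faster decay)
  n=3: λ₃ = 36.297π²/0.89² ≈ 452.262 (9× faster decay)
As t → ∞, higher modes decay exponentially faster. The n=1 mode dominates: φ ~ c₁ sin(πx/0.89) e^{-λ₁t}.
Decay rate: λ₁ = 4.033π²/0.89² ≈ 50.251.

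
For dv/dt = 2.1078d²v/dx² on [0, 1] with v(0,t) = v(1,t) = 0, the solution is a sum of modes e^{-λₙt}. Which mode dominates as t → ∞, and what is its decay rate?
Eigenvalues: λₙ = 2.1078n²π².
First three modes:
  n=1: λ₁ = 2.1078π² ≈ 20.803
  n=2: λ₂ = 8.4312π² ≈ 83.213 (4× faster decay)
  n=3: λ₃ = 18.9702π² ≈ 187.228 (9× faster decay)
As t → ∞, higher modes decay exponentially faster. The n=1 mode dominates: v ~ c₁ sin(πx) e^{-λ₁t}.
Decay rate: λ₁ = 2.1078π² ≈ 20.803.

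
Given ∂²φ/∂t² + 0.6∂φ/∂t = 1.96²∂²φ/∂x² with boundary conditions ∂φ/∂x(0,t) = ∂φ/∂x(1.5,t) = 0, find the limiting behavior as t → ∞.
φ → constant (steady state). Damping (γ=0.6) dissipates the nonconstant modes; with Neumann BCs the spatial average obeys M''+γM'=0 and tends to a finite limit.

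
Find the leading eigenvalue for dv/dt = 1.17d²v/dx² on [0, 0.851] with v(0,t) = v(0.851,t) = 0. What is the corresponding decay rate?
Eigenvalues: λₙ = 1.17n²π²/0.851².
First three modes:
  n=1: λ₁ = 1.17π²/0.851² ≈ 15.945
  n=2: λ₂ = 4.68π²/0.851² ≈ 63.78 (4× faster decay)
  n=3: λ₃ = 10.53π²/0.851² ≈ 143.506 (9× faster decay)
As t → ∞, higher modes decay exponentially faster. The n=1 mode dominates: v ~ c₁ sin(πx/0.851) e^{-λ₁t}.
Decay rate: λ₁ = 1.17π²/0.851² ≈ 15.945.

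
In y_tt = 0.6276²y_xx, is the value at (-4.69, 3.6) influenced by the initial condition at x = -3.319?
Yes. The domain of dependence is [-6.94936, -2.43064], and -3.319 ∈ [-6.94936, -2.43064].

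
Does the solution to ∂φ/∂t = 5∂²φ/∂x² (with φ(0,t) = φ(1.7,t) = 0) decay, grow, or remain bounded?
φ → 0. Heat diffuses out through both boundaries.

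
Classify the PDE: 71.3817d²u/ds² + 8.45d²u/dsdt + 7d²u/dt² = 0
A = 71.3817, B = 8.45, C = 7. Discriminant B² - 4AC = -1927.2851. Since -1927.2851 < 0, elliptic.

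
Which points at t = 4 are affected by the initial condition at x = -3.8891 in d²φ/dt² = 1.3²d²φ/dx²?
Domain of influence: [-9.0891, 1.3109]. Data at x = -3.8891 spreads outward at speed 1.3.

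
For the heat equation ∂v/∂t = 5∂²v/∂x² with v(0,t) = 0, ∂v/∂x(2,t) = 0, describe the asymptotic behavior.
v → 0. Heat escapes through the Dirichlet boundary.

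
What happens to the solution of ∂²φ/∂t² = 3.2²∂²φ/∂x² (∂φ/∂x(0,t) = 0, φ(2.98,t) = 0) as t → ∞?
φ oscillates (no decay). Energy is conserved; the solution oscillates indefinitely as standing waves.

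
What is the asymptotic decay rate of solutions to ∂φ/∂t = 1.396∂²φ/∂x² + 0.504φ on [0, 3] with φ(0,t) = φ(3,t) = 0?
Eigenvalues: λₙ = 1.396n²π²/3² - 0.504.
First three modes:
  n=1: λ₁ = 1.396π²/3² - 0.504 ≈ 1.027
  n=2: λ₂ = 5.584π²/3² - 0.504 ≈ 5.62
  n=3: λ₃ = 12.564π²/3² - 0.504 ≈ 13.274
Since 1.396π²/3² ≈ 1.531 > 0.504, all λₙ > 0.
The n=1 mode decays slowest → dominates as t → ∞.
Asymptotic: φ ~ c₁ sin(πx/3) e^{-λ₁t} with decay rate λ₁ ≈ 1.027.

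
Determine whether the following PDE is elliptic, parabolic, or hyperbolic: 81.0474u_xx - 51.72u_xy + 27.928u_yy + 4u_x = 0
Coefficients: A = 81.0474, B = -51.72, C = 27.928. B² - 4AC = -6379.0087488, which is negative, so the equation is elliptic.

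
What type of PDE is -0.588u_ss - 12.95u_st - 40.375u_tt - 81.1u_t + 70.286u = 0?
With A = -0.588, B = -12.95, C = -40.375, the discriminant is 72.7405. This is a hyperbolic PDE.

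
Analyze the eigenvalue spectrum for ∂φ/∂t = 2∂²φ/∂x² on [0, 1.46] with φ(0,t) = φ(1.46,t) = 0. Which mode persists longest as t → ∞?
Eigenvalues: λₙ = 2n²π²/1.46².
First three modes:
  n=1: λ₁ = 2π²/1.46² ≈ 9.26
  n=2: λ₂ = 8π²/1.46² ≈ 37.041 (4× faster decay)
  n=3: λ₃ = 18π²/1.46² ≈ 83.343 (9× faster decay)
As t → ∞, higher modes decay exponentially faster. The n=1 mode dominates: φ ~ c₁ sin(πx/1.46) e^{-λ₁t}.
Decay rate: λ₁ = 2π²/1.46² ≈ 9.26.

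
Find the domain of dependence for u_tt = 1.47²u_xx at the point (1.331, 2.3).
Domain of dependence: [-2.05, 4.712]. Signals travel at speed 1.47, so data within |x - 1.331| ≤ 1.47·2.3 = 3.381 can reach the point.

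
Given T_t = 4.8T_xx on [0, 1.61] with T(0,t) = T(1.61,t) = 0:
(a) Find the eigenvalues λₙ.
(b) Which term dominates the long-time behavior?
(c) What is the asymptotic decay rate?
Eigenvalues: λₙ = 4.8n²π²/1.61².
First three modes:
  n=1: λ₁ = 4.8π²/1.61² ≈ 18.276
  n=2: λ₂ = 19.2π²/1.61² ≈ 73.105 (4× faster decay)
  n=3: λ₃ = 43.2π²/1.61² ≈ 164.487 (9× faster decay)
As t → ∞, higher modes decay exponentially faster. The n=1 mode dominates: T ~ c₁ sin(πx/1.61) e^{-λ₁t}.
Decay rate: λ₁ = 4.8π²/1.61² ≈ 18.276.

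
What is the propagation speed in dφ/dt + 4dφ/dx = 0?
Speed = 4. Information travels along x - 4t = const (rightward).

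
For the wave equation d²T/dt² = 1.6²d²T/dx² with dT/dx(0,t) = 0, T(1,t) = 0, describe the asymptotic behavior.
T oscillates (no decay). Energy is conserved; the solution oscillates indefinitely as standing waves.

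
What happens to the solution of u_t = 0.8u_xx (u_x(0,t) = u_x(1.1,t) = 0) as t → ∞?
u → constant (steady state). Heat is conserved (no flux at boundaries); solution approaches the spatial average.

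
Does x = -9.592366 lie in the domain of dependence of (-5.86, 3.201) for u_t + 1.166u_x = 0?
Yes. The characteristic through (-5.86, 3.201) passes through x = -9.592366.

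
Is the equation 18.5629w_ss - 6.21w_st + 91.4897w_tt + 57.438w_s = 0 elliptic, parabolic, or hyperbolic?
Computing B² - 4AC with A = 18.5629, B = -6.21, C = 91.4897: discriminant = -6754.69250852 (negative). Answer: elliptic.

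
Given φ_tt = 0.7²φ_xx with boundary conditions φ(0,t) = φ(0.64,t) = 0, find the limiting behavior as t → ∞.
φ oscillates (no decay). Energy is conserved; the solution oscillates indefinitely as standing waves.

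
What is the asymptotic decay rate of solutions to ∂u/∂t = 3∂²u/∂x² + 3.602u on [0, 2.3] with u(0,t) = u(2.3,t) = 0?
Eigenvalues: λₙ = 3n²π²/2.3² - 3.602.
First three modes:
  n=1: λ₁ = 3π²/2.3² - 3.602 ≈ 1.995
  n=2: λ₂ = 12π²/2.3² - 3.602 ≈ 18.787
  n=3: λ₃ = 27π²/2.3² - 3.602 ≈ 46.772
Since 3π²/2.3² ≈ 5.597 > 3.602, all λₙ > 0.
The n=1 mode decays slowest → dominates as t → ∞.
Asymptotic: u ~ c₁ sin(πx/2.3) e^{-λ₁t} with decay rate λ₁ ≈ 1.995.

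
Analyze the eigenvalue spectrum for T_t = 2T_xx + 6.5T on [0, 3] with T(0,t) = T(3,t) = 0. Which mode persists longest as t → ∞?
Eigenvalues: λₙ = 2n²π²/3² - 6.5.
First three modes:
  n=1: λ₁ = 2π²/3² - 6.5 ≈ -4.307
  n=2: λ₂ = 8π²/3² - 6.5 ≈ 2.273
  n=3: λ₃ = 18π²/3² - 6.5 ≈ 13.239
Since 2π²/3² ≈ 2.193 < 6.5, λ₁ < 0.
The n=1 mode grows fastest (−λₙ is largest for n=1) → dominates.
Asymptotic: T ~ c₁ sin(πx/3) e^{4.307t} (exponential growth at rate −λ₁ ≈ 4.307).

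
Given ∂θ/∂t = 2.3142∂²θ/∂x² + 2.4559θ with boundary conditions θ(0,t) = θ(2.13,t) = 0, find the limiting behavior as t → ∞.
θ → 0. Diffusion dominates reaction (r=2.4559 < κπ²/L²≈5.03); solution decays.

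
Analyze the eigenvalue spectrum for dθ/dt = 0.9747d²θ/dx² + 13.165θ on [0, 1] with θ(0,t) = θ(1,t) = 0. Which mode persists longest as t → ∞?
Eigenvalues: λₙ = 0.9747n²π²/1² - 13.165.
First three modes:
  n=1: λ₁ = 0.9747π² - 13.165 ≈ -3.545
  n=2: λ₂ = 3.8988π² - 13.165 ≈ 25.315
  n=3: λ₃ = 8.7723π² - 13.165 ≈ 73.414
Since 0.9747π² ≈ 9.62 < 13.165, λ₁ < 0.
The n=1 mode grows fastest (−λₙ is largest for n=1) → dominates.
Asymptotic: θ ~ c₁ sin(πx/1) e^{3.545t} (exponential growth at rate −λ₁ ≈ 3.545).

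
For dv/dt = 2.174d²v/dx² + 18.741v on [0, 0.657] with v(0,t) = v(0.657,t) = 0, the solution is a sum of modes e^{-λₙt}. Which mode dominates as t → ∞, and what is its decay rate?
Eigenvalues: λₙ = 2.174n²π²/0.657² - 18.741.
First three modes:
  n=1: λ₁ = 2.174π²/0.657² - 18.741 ≈ 30.967
  n=2: λ₂ = 8.696π²/0.657² - 18.741 ≈ 180.092
  n=3: λ₃ = 19.566π²/0.657² - 18.741 ≈ 428.633
Since 2.174π²/0.657² ≈ 49.708 > 18.741, all λₙ > 0.
The n=1 mode decays slowest → dominates as t → ∞.
Asymptotic: v ~ c₁ sin(πx/0.657) e^{-λ₁t} with decay rate λ₁ ≈ 30.967.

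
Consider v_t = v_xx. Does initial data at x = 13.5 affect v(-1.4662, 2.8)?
Yes, for any finite x. The heat equation has infinite propagation speed, so all initial data affects all points at any t > 0.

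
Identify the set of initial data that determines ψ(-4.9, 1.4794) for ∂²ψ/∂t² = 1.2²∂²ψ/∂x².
Domain of dependence: [-6.67528, -3.12472]. Signals travel at speed 1.2, so data within |x - -4.9| ≤ 1.2·1.4794 = 1.77528 can reach the point.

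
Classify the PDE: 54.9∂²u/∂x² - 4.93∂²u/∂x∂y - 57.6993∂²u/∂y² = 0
A = 54.9, B = -4.93, C = -57.6993. Discriminant B² - 4AC = 12695.07118. Since 12695.07118 > 0, hyperbolic.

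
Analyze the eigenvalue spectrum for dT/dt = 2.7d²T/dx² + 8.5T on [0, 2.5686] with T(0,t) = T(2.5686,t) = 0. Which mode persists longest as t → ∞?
Eigenvalues: λₙ = 2.7n²π²/2.5686² - 8.5.
First three modes:
  n=1: λ₁ = 2.7π²/2.5686² - 8.5 ≈ -4.461
  n=2: λ₂ = 10.8π²/2.5686² - 8.5 ≈ 7.656
  n=3: λ₃ = 24.3π²/2.5686² - 8.5 ≈ 27.851
Since 2.7π²/2.5686² ≈ 4.039 < 8.5, λ₁ < 0.
The n=1 mode grows fastest (−λₙ is largest for n=1) → dominates.
Asymptotic: T ~ c₁ sin(πx/2.5686) e^{4.461t} (exponential growth at rate −λ₁ ≈ 4.461).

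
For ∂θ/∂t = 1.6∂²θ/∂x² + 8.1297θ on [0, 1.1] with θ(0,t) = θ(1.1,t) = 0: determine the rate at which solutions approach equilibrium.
Eigenvalues: λₙ = 1.6n²π²/1.1² - 8.1297.
First three modes:
  n=1: λ₁ = 1.6π²/1.1² - 8.1297 ≈ 4.921
  n=2: λ₂ = 6.4π²/1.1² - 8.1297 ≈ 44.073
  n=3: λ₃ = 14.4π²/1.1² - 8.1297 ≈ 109.327
Since 1.6π²/1.1² ≈ 13.051 > 8.1297, all λₙ > 0.
The n=1 mode decays slowest → dominates as t → ∞.
Asymptotic: θ ~ c₁ sin(πx/1.1) e^{-λ₁t} with decay rate λ₁ ≈ 4.921.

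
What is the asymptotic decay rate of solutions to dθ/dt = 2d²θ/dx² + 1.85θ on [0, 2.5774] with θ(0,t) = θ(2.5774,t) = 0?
Eigenvalues: λₙ = 2n²π²/2.5774² - 1.85.
First three modes:
  n=1: λ₁ = 2π²/2.5774² - 1.85 ≈ 1.121
  n=2: λ₂ = 8π²/2.5774² - 1.85 ≈ 10.036
  n=3: λ₃ = 18π²/2.5774² - 1.85 ≈ 24.893
Since 2π²/2.5774² ≈ 2.971 > 1.85, all λₙ > 0.
The n=1 mode decays slowest → dominates as t → ∞.
Asymptotic: θ ~ c₁ sin(πx/2.5774) e^{-λ₁t} with decay rate λ₁ ≈ 1.121.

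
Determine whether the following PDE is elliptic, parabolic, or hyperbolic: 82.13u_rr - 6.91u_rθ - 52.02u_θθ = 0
Coefficients: A = 82.13, B = -6.91, C = -52.02. B² - 4AC = 17137.3585, which is positive, so the equation is hyperbolic.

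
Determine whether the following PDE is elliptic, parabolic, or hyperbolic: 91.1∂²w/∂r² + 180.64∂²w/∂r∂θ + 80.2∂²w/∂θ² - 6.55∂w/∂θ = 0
Coefficients: A = 91.1, B = 180.64, C = 80.2. B² - 4AC = 3405.9296, which is positive, so the equation is hyperbolic.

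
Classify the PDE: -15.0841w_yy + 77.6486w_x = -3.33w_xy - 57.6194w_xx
Rewriting in standard form: 57.6194w_xx + 3.33w_xy - 15.0841w_yy + 77.6486w_x = 0. A = 57.6194, B = 3.33, C = -15.0841. Discriminant B² - 4AC = 3487.63606616. Since 3487.63606616 > 0, hyperbolic.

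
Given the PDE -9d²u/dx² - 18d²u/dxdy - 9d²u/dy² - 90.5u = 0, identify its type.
The second-order coefficients are A = -9, B = -18, C = -9. Since B² - 4AC = 0 = 0, this is a parabolic PDE.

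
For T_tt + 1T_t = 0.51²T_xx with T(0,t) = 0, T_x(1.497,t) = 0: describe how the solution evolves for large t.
T → 0. Damping (γ=1) dissipates energy; oscillations decay exponentially.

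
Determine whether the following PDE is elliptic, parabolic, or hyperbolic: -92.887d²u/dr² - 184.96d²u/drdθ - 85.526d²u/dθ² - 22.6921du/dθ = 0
Coefficients: A = -92.887, B = -184.96, C = -85.526. B² - 4AC = 2433.187352, which is positive, so the equation is hyperbolic.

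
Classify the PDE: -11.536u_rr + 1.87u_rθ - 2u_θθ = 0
A = -11.536, B = 1.87, C = -2. Discriminant B² - 4AC = -88.7911. Since -88.7911 < 0, elliptic.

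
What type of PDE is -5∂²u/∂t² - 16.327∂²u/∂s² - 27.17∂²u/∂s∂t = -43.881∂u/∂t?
Rewriting in standard form: -16.327∂²u/∂s² - 27.17∂²u/∂s∂t - 5∂²u/∂t² + 43.881∂u/∂t = 0. With A = -16.327, B = -27.17, C = -5, the discriminant is 411.6689. This is a hyperbolic PDE.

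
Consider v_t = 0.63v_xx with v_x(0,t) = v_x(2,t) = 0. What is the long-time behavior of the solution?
As t → ∞, v → constant (steady state). Heat is conserved (no flux at boundaries); solution approaches the spatial average.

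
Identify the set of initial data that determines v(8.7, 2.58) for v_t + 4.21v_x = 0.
A single point: x = -2.1618. The characteristic through (8.7, 2.58) is x - 4.21t = const, so x = 8.7 - 4.21·2.58 = -2.1618.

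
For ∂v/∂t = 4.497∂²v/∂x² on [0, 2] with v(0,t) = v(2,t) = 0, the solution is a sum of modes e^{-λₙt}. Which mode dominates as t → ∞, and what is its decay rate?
Eigenvalues: λₙ = 4.497n²π²/2².
First three modes:
  n=1: λ₁ = 4.497π²/2² ≈ 11.096
  n=2: λ₂ = 17.988π²/2² ≈ 44.384 (4× faster decay)
  n=3: λ₃ = 40.473π²/2² ≈ 99.863 (9× faster decay)
As t → ∞, higher modes decay exponentially faster. The n=1 mode dominates: v ~ c₁ sin(πx/2) e^{-λ₁t}.
Decay rate: λ₁ = 4.497π²/2² ≈ 11.096.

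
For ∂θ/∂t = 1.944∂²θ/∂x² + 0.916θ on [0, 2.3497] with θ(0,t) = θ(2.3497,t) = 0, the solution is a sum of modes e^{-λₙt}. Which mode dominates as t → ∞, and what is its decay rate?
Eigenvalues: λₙ = 1.944n²π²/2.3497² - 0.916.
First three modes:
  n=1: λ₁ = 1.944π²/2.3497² - 0.916 ≈ 2.559
  n=2: λ₂ = 7.776π²/2.3497² - 0.916 ≈ 12.985
  n=3: λ₃ = 17.496π²/2.3497² - 0.916 ≈ 30.36
Since 1.944π²/2.3497² ≈ 3.475 > 0.916, all λₙ > 0.
The n=1 mode decays slowest → dominates as t → ∞.
Asymptotic: θ ~ c₁ sin(πx/2.3497) e^{-λ₁t} with decay rate λ₁ ≈ 2.559.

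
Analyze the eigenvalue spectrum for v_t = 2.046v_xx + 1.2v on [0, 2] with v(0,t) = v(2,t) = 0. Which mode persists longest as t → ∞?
Eigenvalues: λₙ = 2.046n²π²/2² - 1.2.
First three modes:
  n=1: λ₁ = 2.046π²/2² - 1.2 ≈ 3.848
  n=2: λ₂ = 8.184π²/2² - 1.2 ≈ 18.993
  n=3: λ₃ = 18.414π²/2² - 1.2 ≈ 44.235
Since 2.046π²/2² ≈ 5.048 > 1.2, all λₙ > 0.
The n=1 mode decays slowest → dominates as t → ∞.
Asymptotic: v ~ c₁ sin(πx/2) e^{-λ₁t} with decay rate λ₁ ≈ 3.848.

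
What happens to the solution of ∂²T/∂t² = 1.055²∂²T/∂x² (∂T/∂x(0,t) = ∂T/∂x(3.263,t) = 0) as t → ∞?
T oscillates about a mean that drifts linearly in t (generically unbounded; no decay). There is no damping, so the nonconstant modes persist as standing waves (energy conserved, no decay). But with Neumann conditions at both ends the constant mode has eigenvalue 0: the spatial mean M(t) of T satisfies M'' = 0, so M(t) = M(0) + M'(0)·t. Unless the initial velocity has zero mean (∫T_t(x,0)dx = 0), the solution grows linearly in t (unbounded, though not exponentially); if it does have zero mean, the solution stays bounded and simply oscillates.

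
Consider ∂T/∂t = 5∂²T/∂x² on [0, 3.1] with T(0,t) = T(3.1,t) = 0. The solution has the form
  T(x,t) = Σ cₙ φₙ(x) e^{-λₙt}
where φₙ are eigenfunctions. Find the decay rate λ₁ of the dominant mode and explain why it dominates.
Eigenvalues: λₙ = 5n²π²/3.1².
First three modes:
  n=1: λ₁ = 5π²/3.1² ≈ 5.135
  n=2: λ₂ = 20π²/3.1² ≈ 20.54 (4× faster decay)
  n=3: λ₃ = 45π²/3.1² ≈ 46.216 (9× faster decay)
As t → ∞, higher modes decay exponentially faster. The n=1 mode dominates: T ~ c₁ sin(πx/3.1) e^{-λ₁t}.
Decay rate: λ₁ = 5π²/3.1² ≈ 5.135.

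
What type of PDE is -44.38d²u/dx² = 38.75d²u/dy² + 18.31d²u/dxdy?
Rewriting in standard form: -44.38d²u/dx² - 18.31d²u/dxdy - 38.75d²u/dy² = 0. With A = -44.38, B = -18.31, C = -38.75, the discriminant is -6543.6439. This is an elliptic PDE.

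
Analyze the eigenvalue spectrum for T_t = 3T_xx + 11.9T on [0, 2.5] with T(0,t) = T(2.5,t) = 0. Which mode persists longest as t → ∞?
Eigenvalues: λₙ = 3n²π²/2.5² - 11.9.
First three modes:
  n=1: λ₁ = 3π²/2.5² - 11.9 ≈ -7.163
  n=2: λ₂ = 12π²/2.5² - 11.9 ≈ 7.05
  n=3: λ₃ = 27π²/2.5² - 11.9 ≈ 30.737
Since 3π²/2.5² ≈ 4.737 < 11.9, λ₁ < 0.
The n=1 mode grows fastest (−λₙ is largest for n=1) → dominates.
Asymptotic: T ~ c₁ sin(πx/2.5) e^{7.163t} (exponential growth at rate −λ₁ ≈ 7.163).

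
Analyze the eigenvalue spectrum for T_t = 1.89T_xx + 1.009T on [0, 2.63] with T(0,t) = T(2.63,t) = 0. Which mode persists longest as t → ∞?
Eigenvalues: λₙ = 1.89n²π²/2.63² - 1.009.
First three modes:
  n=1: λ₁ = 1.89π²/2.63² - 1.009 ≈ 1.688
  n=2: λ₂ = 7.56π²/2.63² - 1.009 ≈ 9.778
  n=3: λ₃ = 17.01π²/2.63² - 1.009 ≈ 23.262
Since 1.89π²/2.63² ≈ 2.697 > 1.009, all λₙ > 0.
The n=1 mode decays slowest → dominates as t → ∞.
Asymptotic: T ~ c₁ sin(πx/2.63) e^{-λ₁t} with decay rate λ₁ ≈ 1.688.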